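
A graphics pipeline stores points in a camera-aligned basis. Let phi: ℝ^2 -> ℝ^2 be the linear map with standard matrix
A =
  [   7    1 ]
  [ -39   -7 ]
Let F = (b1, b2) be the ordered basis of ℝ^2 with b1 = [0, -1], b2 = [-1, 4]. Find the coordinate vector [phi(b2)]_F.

[1, 3]

Column 2 of [phi]_F is the F-coordinate vector of phi(b2).
In standard coordinates phi(b2) = A b2 = [-3, 11].
Converting to F: [-3, 11] = b1 + 3b2, so the coordinate vector is [1, 3].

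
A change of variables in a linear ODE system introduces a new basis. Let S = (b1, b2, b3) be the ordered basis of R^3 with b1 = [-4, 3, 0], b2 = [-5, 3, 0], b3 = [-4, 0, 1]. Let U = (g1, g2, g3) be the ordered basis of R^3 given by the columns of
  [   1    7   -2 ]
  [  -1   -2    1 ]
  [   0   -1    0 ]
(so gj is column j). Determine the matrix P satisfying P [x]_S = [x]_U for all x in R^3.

Take x = bj: its S-coordinates are the j-th standard unit vector, so P e_j — column j of P — equals [bj]_U.
b1 = -2g1 + 0·g2 + g3, giving column 1 = [-2, 0, 1]; repeating for each j gives P = [[-2, -1, 1], [0, 0, -1], [1, 2, -1]].

[[-2, -1, 1], [0, 0, -1], [1, 2, -1]]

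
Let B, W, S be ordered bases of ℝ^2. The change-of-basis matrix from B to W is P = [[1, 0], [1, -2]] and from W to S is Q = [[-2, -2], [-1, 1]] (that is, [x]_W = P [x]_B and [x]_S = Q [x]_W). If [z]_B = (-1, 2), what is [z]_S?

(12, -4)

Apply P to get W-coordinates (-1, -5), then Q to get S-coordinates.
The result is [z]_S = (12, -4).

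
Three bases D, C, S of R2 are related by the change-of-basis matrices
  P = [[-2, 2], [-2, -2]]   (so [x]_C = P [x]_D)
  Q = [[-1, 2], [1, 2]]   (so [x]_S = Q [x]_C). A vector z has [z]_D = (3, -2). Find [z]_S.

First [z]_C = P [z]_D = (-10, -2).
Then [z]_S = Q [z]_C = (6, -14).

(6, -14)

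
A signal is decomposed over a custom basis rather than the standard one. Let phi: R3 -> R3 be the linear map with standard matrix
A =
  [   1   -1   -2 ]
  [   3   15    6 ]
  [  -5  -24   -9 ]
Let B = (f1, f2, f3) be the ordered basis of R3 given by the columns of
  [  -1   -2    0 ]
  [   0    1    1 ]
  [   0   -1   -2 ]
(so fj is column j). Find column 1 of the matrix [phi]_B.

Column 1 of [phi]_B is the B-coordinate vector of phi(f1).
In standard coordinates phi(f1) = A f1 = (-1, -3, 5).
Converting to B: (-1, -3, 5) = 3f1 - f2 - 2f3, so the coordinate vector is (3, -1, -2).

(3, -1, -2)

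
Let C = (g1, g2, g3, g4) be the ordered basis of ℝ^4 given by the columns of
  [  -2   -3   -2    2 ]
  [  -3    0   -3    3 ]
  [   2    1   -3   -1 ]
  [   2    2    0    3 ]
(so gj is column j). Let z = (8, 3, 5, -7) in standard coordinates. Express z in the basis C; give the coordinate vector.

We seek scalars with c_1 g1 + ... + c_4 g4 = z; equivalently solve M c = z where the columns of M are g1, ..., g4.
Row-reducing the augmented matrix [M | z] gives c = (0, -2, -2, -1).
Check: 0·g1 - 2g2 - 2g3 - g4 = (8, 3, 5, -7).

(0, -2, -2, -1)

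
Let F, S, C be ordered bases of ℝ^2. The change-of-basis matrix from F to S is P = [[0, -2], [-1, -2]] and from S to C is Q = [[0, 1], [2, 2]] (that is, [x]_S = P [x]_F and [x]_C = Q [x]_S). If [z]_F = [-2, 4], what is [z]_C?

Composing the changes, [z]_C = Q P [z]_F.
Q P = [[-1, -2], [-2, -8]]; applying this to [-2, 4] gives [-6, -28].

[-6, -28]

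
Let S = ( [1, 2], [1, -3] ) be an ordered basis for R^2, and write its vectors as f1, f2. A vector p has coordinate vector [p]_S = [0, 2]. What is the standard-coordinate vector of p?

The coordinates say p = 0·f1 + 2f2; adding the scaled basis vectors gives [2, -6].

[2, -6]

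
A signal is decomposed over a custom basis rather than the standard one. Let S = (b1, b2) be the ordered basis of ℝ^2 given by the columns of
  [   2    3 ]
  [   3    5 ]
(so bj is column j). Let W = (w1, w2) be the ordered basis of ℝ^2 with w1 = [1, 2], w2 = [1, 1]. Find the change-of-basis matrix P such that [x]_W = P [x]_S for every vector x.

[[1, 2], [1, 1]]

Take x = bj: its S-coordinates are the j-th standard unit vector, so P e_j — column j of P — equals [bj]_W.
b1 = w1 + w2, giving column 1 = [1, 1]; repeating for each j gives P = [[1, 2], [1, 1]].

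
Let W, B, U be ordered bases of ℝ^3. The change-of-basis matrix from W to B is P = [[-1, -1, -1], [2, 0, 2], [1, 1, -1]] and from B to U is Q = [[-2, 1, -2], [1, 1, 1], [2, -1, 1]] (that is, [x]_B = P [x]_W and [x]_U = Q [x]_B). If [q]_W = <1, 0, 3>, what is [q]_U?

First [q]_B = P [q]_W = <-4, 8, -2>.
Then [q]_U = Q [q]_B = <20, 2, -18>.

<20, 2, -18>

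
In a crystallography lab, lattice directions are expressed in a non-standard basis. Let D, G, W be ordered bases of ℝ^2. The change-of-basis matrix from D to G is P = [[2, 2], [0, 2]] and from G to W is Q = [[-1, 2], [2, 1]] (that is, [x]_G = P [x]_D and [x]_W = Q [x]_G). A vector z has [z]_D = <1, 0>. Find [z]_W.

First [z]_G = P [z]_D = <2, 0>.
Then [z]_W = Q [z]_G = <-2, 4>.

<-2, 4>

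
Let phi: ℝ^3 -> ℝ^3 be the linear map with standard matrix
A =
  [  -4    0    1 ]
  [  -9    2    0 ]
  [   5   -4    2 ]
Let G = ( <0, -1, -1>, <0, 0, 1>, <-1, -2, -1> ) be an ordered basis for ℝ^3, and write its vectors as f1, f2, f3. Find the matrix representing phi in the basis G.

Let P have columns f1, ..., f3. Then [phi]_G = P^(-1) A P.
Here det P = 1, so P^(-1) is integer; computing A P first and then P^(-1)(A P) gives [[0, 2, 1], [3, 3, -1], [1, -1, -3]].

[[0, 2, 1], [3, 3, -1], [1, -1, -3]]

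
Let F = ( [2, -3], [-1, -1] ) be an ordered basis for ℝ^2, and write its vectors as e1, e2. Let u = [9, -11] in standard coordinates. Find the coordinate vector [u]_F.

[4, -1]

[u]_F is the unique c with M c = u, where M has columns e1, e2.
System: 2c_1 - c_2 = 9, -3c_1 - c_2 = -11; solving gives c_1 = 4, c_2 = -1.
Check: 4e1 - e2 = [9, -11].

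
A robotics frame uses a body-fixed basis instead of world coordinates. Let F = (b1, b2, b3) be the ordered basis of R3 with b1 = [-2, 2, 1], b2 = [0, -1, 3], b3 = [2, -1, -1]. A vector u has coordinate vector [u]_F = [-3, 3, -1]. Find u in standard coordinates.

[4, -8, 7]

By definition u = -3b1 + 3b2 - b3.
Summing componentwise gives [4, -8, 7].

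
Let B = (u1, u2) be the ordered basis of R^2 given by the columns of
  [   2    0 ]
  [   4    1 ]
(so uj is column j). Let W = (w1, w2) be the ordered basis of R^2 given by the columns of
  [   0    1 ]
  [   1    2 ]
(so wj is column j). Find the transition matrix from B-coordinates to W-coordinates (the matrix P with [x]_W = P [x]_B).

[[0, 1], [2, 0]]

Take x = uj: its B-coordinates are the j-th standard unit vector, so P e_j — column j of P — equals [uj]_W.
u1 = 0·w1 + 2w2, giving column 1 = <0, 2>; repeating for each j gives P = [[0, 1], [2, 0]].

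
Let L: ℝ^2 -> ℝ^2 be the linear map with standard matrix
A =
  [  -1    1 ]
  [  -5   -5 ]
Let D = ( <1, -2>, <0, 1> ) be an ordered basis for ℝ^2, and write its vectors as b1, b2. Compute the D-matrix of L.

[[-3, 1], [-1, -3]]

Let P have columns b1, b2. Then [L]_D = P^(-1) A P.
Here det P = 1, so P^(-1) is integer; computing A P first and then P^(-1)(A P) gives [[-3, 1], [-1, -3]].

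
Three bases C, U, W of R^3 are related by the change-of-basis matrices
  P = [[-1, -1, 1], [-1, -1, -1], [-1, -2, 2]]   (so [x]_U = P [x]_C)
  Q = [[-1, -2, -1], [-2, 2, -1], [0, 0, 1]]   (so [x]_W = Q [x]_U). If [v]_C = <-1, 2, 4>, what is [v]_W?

<2, -21, 5>

First [v]_U = P [v]_C = <3, -5, 5>.
Then [v]_W = Q [v]_U = <2, -21, 5>.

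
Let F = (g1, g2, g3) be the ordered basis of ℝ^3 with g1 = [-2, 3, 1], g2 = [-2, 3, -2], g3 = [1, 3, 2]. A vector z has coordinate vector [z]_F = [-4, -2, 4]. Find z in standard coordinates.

By definition z = -4g1 - 2g2 + 4g3.
Summing componentwise gives [16, -6, 8].

[16, -6, 8]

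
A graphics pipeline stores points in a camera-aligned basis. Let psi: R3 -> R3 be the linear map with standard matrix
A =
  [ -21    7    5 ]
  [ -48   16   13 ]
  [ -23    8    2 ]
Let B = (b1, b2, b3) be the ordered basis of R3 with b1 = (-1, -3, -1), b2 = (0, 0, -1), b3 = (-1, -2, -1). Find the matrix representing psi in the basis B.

With P the matrix whose columns are b1, ..., b3, [psi]_B = P^(-1) A P.
Column by column: psi(b1) = A b1 = (-5, -13, -3); its B-coordinates (3, -2, 2) give column 1.
Continuing for each basis vector yields [psi]_B = [[3, 3, 1], [-2, -3, -3], [2, 2, -3]].

[[3, 3, 1], [-2, -3, -3], [2, 2, -3]]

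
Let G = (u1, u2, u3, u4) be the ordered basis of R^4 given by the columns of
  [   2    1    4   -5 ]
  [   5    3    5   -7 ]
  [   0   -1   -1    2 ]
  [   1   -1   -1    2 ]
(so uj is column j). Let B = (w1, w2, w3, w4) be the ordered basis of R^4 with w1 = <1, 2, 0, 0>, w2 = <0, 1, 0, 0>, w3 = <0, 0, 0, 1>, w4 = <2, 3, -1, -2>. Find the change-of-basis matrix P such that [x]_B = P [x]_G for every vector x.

[[2, -1, 2, -1], [1, 2, -2, 1], [1, 1, 1, -2], [0, 1, 1, -2]]

Column j of P is [uj]_B, since P maps G-coordinates to B-coordinates.
Expressing u1 in B: u1 = 2w1 + w2 + w3 + 0·w4, so column 1 of P is <2, 1, 1, 0>.
Doing the same for each uj gives P = [[2, -1, 2, -1], [1, 2, -2, 1], [1, 1, 1, -2], [0, 1, 1, -2]].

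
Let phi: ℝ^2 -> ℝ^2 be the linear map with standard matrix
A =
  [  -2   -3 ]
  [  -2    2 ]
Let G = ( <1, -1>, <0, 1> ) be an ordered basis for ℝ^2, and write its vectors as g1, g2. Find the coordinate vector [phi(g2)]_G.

<-3, -1>

Column 2 of [phi]_G is the G-coordinate vector of phi(g2).
In standard coordinates phi(g2) = A g2 = <-3, 2>.
Converting to G: <-3, 2> = -3g1 - g2, so the coordinate vector is <-3, -1>.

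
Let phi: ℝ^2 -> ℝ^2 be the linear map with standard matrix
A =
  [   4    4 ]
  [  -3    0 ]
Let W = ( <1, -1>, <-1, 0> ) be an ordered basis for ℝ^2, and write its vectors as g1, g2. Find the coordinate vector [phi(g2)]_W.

<-3, 1>

Compute phi(g2) = A g2 = <-4, 3> in standard coordinates.
Then write this in W-coordinates: solve for y in y_1 g1 + y_2 g2 = <-4, 3>.
This gives y = <-3, 1>, which is column 2 of [phi]_W.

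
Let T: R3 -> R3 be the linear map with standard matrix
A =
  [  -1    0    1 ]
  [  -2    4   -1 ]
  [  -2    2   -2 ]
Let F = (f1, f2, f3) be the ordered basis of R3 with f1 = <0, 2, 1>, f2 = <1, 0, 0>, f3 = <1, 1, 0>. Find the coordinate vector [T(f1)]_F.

<2, -2, 3>

Compute T(f1) = A f1 = <1, 7, 2> in standard coordinates.
Then write this in F-coordinates: solve for y in y_1 f1 + ... + y_3 f3 = <1, 7, 2>.
This gives y = <2, -2, 3>, which is column 1 of [T]_F.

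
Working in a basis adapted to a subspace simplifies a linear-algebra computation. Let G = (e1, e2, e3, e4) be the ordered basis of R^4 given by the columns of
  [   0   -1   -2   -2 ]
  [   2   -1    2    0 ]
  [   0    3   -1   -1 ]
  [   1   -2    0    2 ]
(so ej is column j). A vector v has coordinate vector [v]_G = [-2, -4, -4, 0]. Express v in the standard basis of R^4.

[12, -8, -8, 6]

By definition v = -2e1 - 4e2 - 4e3 + 0·e4.
Summing componentwise gives [12, -8, -8, 6].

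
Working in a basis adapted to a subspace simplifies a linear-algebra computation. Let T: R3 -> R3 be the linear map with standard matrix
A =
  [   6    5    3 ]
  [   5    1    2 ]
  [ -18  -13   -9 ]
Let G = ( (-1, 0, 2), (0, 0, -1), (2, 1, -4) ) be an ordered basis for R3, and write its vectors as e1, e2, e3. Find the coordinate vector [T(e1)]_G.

Compute T(e1) = A e1 = (0, -1, 0) in standard coordinates.
Then write this in G-coordinates: solve for y in y_1 e1 + ... + y_3 e3 = (0, -1, 0).
This gives y = (-2, 0, -1), which is column 1 of [T]_G.

(-2, 0, -1)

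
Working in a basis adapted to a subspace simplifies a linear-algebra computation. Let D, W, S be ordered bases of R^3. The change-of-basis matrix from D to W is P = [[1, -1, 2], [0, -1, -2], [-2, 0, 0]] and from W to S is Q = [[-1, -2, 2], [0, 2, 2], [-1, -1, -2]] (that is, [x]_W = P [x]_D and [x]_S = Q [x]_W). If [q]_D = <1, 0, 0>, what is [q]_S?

<-5, -4, 3>

First [q]_W = P [q]_D = <1, 0, -2>.
Then [q]_S = Q [q]_W = <-5, -4, 3>.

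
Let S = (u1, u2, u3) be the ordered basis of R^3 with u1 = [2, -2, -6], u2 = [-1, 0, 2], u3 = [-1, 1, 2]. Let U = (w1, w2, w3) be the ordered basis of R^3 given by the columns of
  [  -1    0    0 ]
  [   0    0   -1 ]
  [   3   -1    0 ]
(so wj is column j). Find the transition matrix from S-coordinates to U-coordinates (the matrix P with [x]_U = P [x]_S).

Take x = uj: its S-coordinates are the j-th standard unit vector, so P e_j — column j of P — equals [uj]_U.
u1 = -2w1 + 0·w2 + 2w3, giving column 1 = [-2, 0, 2]; repeating for each j gives P = [[-2, 1, 1], [0, 1, 1], [2, 0, -1]].

[[-2, 1, 1], [0, 1, 1], [2, 0, -1]]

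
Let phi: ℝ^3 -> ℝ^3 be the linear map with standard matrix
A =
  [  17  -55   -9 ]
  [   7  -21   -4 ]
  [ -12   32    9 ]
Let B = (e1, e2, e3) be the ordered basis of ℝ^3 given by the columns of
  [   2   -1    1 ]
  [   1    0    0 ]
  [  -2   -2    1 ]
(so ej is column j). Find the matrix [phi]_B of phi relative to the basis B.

[[1, 1, 3], [3, 3, -1], [-2, 2, 1]]

With P the matrix whose columns are e1, ..., e3, [phi]_B = P^(-1) A P.
Column by column: phi(e1) = A e1 = <-3, 1, -10>; its B-coordinates <1, 3, -2> give column 1.
Continuing for each basis vector yields [phi]_B = [[1, 1, 3], [3, 3, -1], [-2, 2, 1]].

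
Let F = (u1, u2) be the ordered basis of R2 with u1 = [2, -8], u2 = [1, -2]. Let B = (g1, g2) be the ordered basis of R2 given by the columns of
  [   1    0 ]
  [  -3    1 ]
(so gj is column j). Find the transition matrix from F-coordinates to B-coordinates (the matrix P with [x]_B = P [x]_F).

Let M have columns uj and N have columns gj. Then for every x, N [x]_B = x = M [x]_F, so P = N^(-1) M.
Since det N = 1, N^(-1) has integer entries; multiplying gives P = [[2, 1], [-2, 1]].

[[2, 1], [-2, 1]]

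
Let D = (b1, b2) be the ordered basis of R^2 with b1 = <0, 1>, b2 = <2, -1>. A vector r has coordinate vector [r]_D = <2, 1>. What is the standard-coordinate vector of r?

<2, 1>

The coordinates say r = 2b1 + b2; adding the scaled basis vectors gives <2, 1>.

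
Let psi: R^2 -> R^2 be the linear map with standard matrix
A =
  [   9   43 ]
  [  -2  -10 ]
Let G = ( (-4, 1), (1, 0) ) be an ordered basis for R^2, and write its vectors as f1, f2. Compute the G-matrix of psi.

The j-th column of [psi]_G is [psi(fj)]_G.
psi(f1) = A f1 = (7, -2) = -2f1 - f2, so column 1 is (-2, -1).
Repeating for f2 and assembling the columns gives [[-2, -2], [-1, 1]].

[[-2, -2], [-1, 1]]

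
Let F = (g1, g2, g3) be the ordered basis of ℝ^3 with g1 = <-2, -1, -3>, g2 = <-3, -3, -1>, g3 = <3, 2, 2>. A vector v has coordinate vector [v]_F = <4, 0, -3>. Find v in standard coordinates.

<-17, -10, -18>

By definition v = 4g1 + 0·g2 - 3g3.
Summing componentwise gives <-17, -10, -18>.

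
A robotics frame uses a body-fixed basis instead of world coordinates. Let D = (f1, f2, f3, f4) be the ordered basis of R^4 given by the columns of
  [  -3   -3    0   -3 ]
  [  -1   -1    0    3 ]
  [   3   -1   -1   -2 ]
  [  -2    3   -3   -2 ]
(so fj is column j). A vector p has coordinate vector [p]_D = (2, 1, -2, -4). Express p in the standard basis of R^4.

(3, -15, 15, 13)

p = M [p]_D, where M has columns f1, ..., f4.
Carrying out the matrix-vector product, p = (3, -15, 15, 13).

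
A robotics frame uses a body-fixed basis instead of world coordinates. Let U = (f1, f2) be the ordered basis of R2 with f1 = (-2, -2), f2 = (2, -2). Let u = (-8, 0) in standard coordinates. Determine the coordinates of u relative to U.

(2, -2)

Write u = c_1 f1 + c_2 f2 and solve for the c_i.
System: -2c_1 + 2c_2 = -8, -2c_1 - 2c_2 = 0; solving gives c_1 = 2, c_2 = -2.
Check: 2f1 - 2f2 = (-8, 0).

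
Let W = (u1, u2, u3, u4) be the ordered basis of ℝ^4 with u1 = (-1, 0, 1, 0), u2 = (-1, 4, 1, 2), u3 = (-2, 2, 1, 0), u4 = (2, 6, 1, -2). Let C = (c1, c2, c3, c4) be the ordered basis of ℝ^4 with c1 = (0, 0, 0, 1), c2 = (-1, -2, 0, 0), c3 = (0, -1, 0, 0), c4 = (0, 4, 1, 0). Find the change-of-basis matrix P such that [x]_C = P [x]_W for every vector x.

Take x = uj: its W-coordinates are the j-th standard unit vector, so P e_j — column j of P — equals [uj]_C.
u1 = 0·c1 + c2 + 2c3 + c4, giving column 1 = (0, 1, 2, 1); repeating for each j gives P = [[0, 2, 0, -2], [1, 1, 2, -2], [2, -2, -2, 2], [1, 1, 1, 1]].

[[0, 2, 0, -2], [1, 1, 2, -2], [2, -2, -2, 2], [1, 1, 1, 1]]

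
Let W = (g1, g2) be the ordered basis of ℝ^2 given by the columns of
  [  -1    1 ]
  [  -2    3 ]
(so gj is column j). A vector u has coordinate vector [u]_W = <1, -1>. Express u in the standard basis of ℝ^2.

By definition u = g1 - g2.
Summing componentwise gives <-2, -5>.

<-2, -5>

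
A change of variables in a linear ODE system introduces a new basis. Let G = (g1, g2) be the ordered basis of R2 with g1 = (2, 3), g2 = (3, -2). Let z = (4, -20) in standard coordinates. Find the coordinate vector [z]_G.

We seek scalars with c_1 g1 + c_2 g2 = z; equivalently solve M c = z where the columns of M are g1, g2.
System: 2c_1 + 3c_2 = 4, 3c_1 - 2c_2 = -20; solving gives c_1 = -4, c_2 = 4.
Check: -4g1 + 4g2 = (4, -20).

(-4, 4)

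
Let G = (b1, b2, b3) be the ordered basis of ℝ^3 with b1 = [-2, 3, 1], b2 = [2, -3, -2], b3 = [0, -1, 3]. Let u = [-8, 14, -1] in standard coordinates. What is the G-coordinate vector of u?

[u]_G is the unique c with M c = u, where M has columns b1, ..., b3.
Gaussian elimination on [M | u] yields c = (3, -1, -2).
Check: 3b1 - b2 - 2b3 = [-8, 14, -1].

[3, -1, -2]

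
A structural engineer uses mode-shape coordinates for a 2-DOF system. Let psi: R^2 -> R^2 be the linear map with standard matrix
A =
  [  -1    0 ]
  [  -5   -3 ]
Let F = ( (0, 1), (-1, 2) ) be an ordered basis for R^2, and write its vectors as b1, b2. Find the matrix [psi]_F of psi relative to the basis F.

With P the matrix whose columns are b1, b2, [psi]_F = P^(-1) A P.
Column by column: psi(b1) = A b1 = (0, -3); its F-coordinates (-3, 0) give column 1.
Continuing for each basis vector yields [psi]_F = [[-3, 1], [0, -1]].

[[-3, 1], [0, -1]]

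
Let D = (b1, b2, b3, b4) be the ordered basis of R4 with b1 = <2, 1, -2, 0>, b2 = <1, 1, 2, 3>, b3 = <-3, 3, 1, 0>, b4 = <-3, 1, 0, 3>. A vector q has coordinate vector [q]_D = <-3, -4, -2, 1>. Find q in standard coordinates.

<-7, -12, -4, -9>

q = M [q]_D, where M has columns b1, ..., b4.
Carrying out the matrix-vector product, q = <-7, -12, -4, -9>.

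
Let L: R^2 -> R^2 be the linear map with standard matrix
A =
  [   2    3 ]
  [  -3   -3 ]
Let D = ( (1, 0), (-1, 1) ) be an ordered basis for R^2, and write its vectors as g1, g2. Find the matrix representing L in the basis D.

Let P have columns g1, g2. Then [L]_D = P^(-1) A P.
Here det P = 1, so P^(-1) is integer; computing A P first and then P^(-1)(A P) gives [[-1, 1], [-3, 0]].

[[-1, 1], [-3, 0]]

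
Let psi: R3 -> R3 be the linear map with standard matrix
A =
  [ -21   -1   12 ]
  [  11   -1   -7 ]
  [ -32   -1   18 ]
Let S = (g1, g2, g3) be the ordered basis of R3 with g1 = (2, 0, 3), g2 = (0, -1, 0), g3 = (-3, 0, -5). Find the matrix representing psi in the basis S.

With P the matrix whose columns are g1, ..., g3, [psi]_S = P^(-1) A P.
Column by column: psi(g1) = A g1 = (-6, 1, -10); its S-coordinates (0, -1, 2) give column 1.
Continuing for each basis vector yields [psi]_S = [[0, 2, -3], [-1, -1, -2], [2, 1, -3]].

[[0, 2, -3], [-1, -1, -2], [2, 1, -3]]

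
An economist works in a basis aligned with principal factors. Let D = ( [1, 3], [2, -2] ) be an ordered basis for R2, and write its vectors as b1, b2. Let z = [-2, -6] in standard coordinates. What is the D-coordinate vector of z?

[-2, 0]

We seek scalars with c_1 b1 + c_2 b2 = z; equivalently solve M c = z where the columns of M are b1, b2.
System: c_1 + 2c_2 = -2, 3c_1 - 2c_2 = -6; solving gives c_1 = -2, c_2 = 0.
Check: -2b1 + 0·b2 = [-2, -6].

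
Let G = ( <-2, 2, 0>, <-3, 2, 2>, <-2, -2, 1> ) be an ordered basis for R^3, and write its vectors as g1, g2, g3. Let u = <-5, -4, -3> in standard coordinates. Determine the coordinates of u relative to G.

Write u = c_1 g1 + ... + c_3 g3 and solve for the c_i.
Solving this 3x3 system gives c = (4, -3, 3).
Check: 4g1 - 3g2 + 3g3 = <-5, -4, -3>.

<4, -3, 3>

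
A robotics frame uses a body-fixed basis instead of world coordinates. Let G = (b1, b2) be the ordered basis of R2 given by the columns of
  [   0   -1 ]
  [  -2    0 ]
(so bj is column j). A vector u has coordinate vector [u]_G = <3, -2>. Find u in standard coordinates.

u = M [u]_G, where M has columns b1, b2.
Carrying out the matrix-vector product, u = <2, -6>.

<2, -6>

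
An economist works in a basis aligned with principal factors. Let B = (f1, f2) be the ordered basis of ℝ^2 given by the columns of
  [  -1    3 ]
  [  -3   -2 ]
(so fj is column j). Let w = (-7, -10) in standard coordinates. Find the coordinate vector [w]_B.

(4, -1)

We seek scalars with c_1 f1 + c_2 f2 = w; equivalently solve M c = w where the columns of M are f1, f2.
System: -c_1 + 3c_2 = -7, -3c_1 - 2c_2 = -10; solving gives c_1 = 4, c_2 = -1.
Check: 4f1 - f2 = (-7, -10).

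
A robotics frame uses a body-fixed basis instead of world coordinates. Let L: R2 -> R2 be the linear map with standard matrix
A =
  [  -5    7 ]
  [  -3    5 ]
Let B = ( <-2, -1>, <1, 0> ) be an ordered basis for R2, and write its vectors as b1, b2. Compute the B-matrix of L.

Let P have columns b1, b2. Then [L]_B = P^(-1) A P.
Here det P = 1, so P^(-1) is integer; computing A P first and then P^(-1)(A P) gives [[-1, 3], [1, 1]].

[[-1, 3], [1, 1]]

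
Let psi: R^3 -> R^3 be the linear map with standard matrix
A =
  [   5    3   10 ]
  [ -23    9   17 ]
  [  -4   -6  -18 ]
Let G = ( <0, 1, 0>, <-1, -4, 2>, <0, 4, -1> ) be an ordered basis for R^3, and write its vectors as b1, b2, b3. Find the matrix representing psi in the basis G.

[[-3, 1, 3], [-3, -3, -2], [0, 2, 2]]

With P the matrix whose columns are b1, ..., b3, [psi]_G = P^(-1) A P.
Column by column: psi(b1) = A b1 = <3, 9, -6>; its G-coordinates <-3, -3, 0> give column 1.
Continuing for each basis vector yields [psi]_G = [[-3, 1, 3], [-3, -3, -2], [0, 2, 2]].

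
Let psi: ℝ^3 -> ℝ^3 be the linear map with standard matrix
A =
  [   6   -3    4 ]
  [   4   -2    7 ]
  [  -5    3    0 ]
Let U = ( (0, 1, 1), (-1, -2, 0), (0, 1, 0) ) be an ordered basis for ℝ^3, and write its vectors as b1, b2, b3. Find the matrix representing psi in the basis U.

With P the matrix whose columns are b1, ..., b3, [psi]_U = P^(-1) A P.
Column by column: psi(b1) = A b1 = (1, 5, 3); its U-coordinates (3, -1, 0) give column 1.
Continuing for each basis vector yields [psi]_U = [[3, -1, 3], [-1, 0, 3], [0, 1, 1]].

[[3, -1, 3], [-1, 0, 3], [0, 1, 1]]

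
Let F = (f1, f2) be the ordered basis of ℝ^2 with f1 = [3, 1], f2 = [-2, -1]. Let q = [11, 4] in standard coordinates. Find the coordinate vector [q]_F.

[3, -1]

Write q = c_1 f1 + c_2 f2 and solve for the c_i.
System: 3c_1 - 2c_2 = 11, c_1 - c_2 = 4; solving gives c_1 = 3, c_2 = -1.
Check: 3f1 - f2 = [11, 4].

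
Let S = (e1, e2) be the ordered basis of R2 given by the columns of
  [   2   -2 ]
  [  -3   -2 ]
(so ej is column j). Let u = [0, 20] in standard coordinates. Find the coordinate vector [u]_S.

[u]_S is the unique c with M c = u, where M has columns e1, e2.
System: 2c_1 - 2c_2 = 0, -3c_1 - 2c_2 = 20; solving gives c_1 = -4, c_2 = -4.
Check: -4e1 - 4e2 = [0, 20].

[-4, -4]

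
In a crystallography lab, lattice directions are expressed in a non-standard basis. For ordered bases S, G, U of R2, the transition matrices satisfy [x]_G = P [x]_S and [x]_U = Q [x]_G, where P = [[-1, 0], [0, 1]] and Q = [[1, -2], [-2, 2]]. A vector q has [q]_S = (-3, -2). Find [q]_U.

Composing the changes, [q]_U = Q P [q]_S.
Q P = [[-1, -2], [2, 2]]; applying this to (-3, -2) gives (7, -10).

(7, -10)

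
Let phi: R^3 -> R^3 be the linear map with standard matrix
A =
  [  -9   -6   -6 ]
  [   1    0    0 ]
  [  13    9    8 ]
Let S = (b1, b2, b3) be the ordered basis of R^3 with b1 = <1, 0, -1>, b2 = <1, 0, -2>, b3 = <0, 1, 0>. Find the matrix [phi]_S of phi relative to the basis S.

[[-1, 3, -3], [-2, 0, -3], [1, 1, 0]]

The j-th column of [phi]_S is [phi(bj)]_S.
phi(b1) = A b1 = <-3, 1, 5> = -b1 - 2b2 + b3, so column 1 is <-1, -2, 1>.
Repeating for b2, b3 and assembling the columns gives [[-1, 3, -3], [-2, 0, -3], [1, 1, 0]].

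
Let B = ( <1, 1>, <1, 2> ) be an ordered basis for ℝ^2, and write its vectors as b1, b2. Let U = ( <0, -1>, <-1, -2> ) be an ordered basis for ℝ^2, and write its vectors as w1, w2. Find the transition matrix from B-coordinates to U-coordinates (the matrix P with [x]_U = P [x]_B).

Column j of P is [bj]_U, since P maps B-coordinates to U-coordinates.
Expressing b1 in U: b1 = w1 - w2, so column 1 of P is <1, -1>.
Doing the same for each bj gives P = [[1, 0], [-1, -1]].

[[1, 0], [-1, -1]]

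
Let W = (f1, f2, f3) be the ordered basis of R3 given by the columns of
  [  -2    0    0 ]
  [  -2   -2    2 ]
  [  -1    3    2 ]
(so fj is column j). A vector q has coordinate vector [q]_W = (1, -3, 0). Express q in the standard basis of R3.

(-2, 4, -10)

The coordinates say q = f1 - 3f2 + 0·f3; adding the scaled basis vectors gives (-2, 4, -10).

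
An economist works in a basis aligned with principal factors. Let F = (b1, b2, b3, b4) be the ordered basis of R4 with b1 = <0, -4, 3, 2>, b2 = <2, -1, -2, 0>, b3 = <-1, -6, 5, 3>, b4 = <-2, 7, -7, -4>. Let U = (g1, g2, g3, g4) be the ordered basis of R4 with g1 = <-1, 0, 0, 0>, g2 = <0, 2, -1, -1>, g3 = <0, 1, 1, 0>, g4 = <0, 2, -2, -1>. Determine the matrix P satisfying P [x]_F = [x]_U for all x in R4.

Let M have columns bj and N have columns gj. Then for every x, N [x]_U = x = M [x]_F, so P = N^(-1) M.
Since det N = -1, N^(-1) has integer entries; multiplying gives P = [[0, -2, 1, 2], [-1, -1, -1, 2], [0, -1, 0, -1], [-1, 1, -2, 2]].

[[0, -2, 1, 2], [-1, -1, -1, 2], [0, -1, 0, -1], [-1, 1, -2, 2]]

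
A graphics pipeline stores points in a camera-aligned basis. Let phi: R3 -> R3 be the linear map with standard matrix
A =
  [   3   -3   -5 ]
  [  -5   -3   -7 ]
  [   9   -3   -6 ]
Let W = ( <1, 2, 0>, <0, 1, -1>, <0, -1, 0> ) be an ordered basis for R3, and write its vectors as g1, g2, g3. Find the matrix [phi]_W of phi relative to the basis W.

The j-th column of [phi]_W is [phi(gj)]_W.
phi(g1) = A g1 = <-3, -11, 3> = -3g1 - 3g2 + 2g3, so column 1 is <-3, -3, 2>.
Repeating for g2, g3 and assembling the columns gives [[-3, 2, 3], [-3, -3, -3], [2, -3, 0]].

[[-3, 2, 3], [-3, -3, -3], [2, -3, 0]]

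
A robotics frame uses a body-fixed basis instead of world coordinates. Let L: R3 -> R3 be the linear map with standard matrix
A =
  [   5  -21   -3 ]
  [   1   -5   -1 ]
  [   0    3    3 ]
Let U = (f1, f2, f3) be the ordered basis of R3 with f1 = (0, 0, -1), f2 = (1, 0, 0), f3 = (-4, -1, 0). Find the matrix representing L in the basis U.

[[3, 0, 3], [-1, 1, -3], [-1, -1, -1]]

With P the matrix whose columns are f1, ..., f3, [L]_U = P^(-1) A P.
Column by column: L(f1) = A f1 = (3, 1, -3); its U-coordinates (3, -1, -1) give column 1.
Continuing for each basis vector yields [L]_U = [[3, 0, 3], [-1, 1, -3], [-1, -1, -1]].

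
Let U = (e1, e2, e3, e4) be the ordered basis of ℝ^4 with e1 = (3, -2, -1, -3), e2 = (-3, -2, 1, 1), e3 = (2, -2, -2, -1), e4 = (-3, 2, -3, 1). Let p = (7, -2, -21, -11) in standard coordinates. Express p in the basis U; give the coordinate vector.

(4, -1, 2, 4)

[p]_U is the unique c with M c = p, where M has columns e1, ..., e4.
Gaussian elimination on [M | p] yields c = (4, -1, 2, 4).
Check: 4e1 - e2 + 2e3 + 4e4 = (7, -2, -21, -11).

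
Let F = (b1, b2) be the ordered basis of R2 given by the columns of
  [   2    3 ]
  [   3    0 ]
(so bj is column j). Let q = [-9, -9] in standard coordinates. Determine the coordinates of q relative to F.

[-3, -1]

Write q = c_1 b1 + c_2 b2 and solve for the c_i.
System: 2c_1 + 3c_2 = -9, 3c_1 + 0c_2 = -9; solving gives c_1 = -3, c_2 = -1.
Check: -3b1 - b2 = [-9, -9].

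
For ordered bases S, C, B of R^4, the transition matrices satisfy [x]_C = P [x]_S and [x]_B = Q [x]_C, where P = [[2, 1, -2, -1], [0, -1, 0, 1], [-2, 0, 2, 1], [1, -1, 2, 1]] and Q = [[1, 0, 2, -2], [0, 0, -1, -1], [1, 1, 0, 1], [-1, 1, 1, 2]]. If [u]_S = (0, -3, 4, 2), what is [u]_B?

First [u]_C = P [u]_S = (-13, 5, 10, 13).
Then [u]_B = Q [u]_C = (-19, -23, 5, 54).

(-19, -23, 5, 54)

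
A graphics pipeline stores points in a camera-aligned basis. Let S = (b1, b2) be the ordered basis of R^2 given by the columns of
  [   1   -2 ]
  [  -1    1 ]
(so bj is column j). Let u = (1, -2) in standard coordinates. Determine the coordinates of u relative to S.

(3, 1)

[u]_S is the unique c with M c = u, where M has columns b1, b2.
System: c_1 - 2c_2 = 1, -c_1 + c_2 = -2; solving gives c_1 = 3, c_2 = 1.
Check: 3b1 + b2 = (1, -2).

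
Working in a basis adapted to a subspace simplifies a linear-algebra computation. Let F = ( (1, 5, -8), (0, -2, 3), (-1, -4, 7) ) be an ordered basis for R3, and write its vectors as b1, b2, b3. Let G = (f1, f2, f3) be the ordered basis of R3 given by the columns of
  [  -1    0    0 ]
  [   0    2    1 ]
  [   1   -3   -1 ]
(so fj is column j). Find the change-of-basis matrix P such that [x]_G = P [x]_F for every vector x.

Let M have columns bj and N have columns fj. Then for every x, N [x]_G = x = M [x]_F, so P = N^(-1) M.
Since det N = -1, N^(-1) has integer entries; multiplying gives P = [[-1, 0, 1], [2, -1, -2], [1, 0, 0]].

[[-1, 0, 1], [2, -1, -2], [1, 0, 0]]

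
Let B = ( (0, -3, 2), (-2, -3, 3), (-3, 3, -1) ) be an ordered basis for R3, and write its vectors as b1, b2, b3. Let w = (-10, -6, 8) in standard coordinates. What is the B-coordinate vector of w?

(2, 2, 2)

We seek scalars with c_1 b1 + ... + c_3 b3 = w; equivalently solve M c = w where the columns of M are b1, ..., b3.
Solving this 3x3 system gives c = (2, 2, 2).
Check: 2b1 + 2b2 + 2b3 = (-10, -6, 8).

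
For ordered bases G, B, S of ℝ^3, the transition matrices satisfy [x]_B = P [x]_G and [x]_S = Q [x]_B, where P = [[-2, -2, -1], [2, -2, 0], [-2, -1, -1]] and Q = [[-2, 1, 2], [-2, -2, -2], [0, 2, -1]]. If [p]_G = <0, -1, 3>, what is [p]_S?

<0, 2, 6>

First [p]_B = P [p]_G = <-1, 2, -2>.
Then [p]_S = Q [p]_B = <0, 2, 6>.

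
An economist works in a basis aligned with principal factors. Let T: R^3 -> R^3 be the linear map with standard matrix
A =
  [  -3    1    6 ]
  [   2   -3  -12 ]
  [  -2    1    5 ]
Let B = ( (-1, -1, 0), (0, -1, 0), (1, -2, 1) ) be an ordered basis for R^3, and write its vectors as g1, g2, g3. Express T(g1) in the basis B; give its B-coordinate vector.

(-1, -2, 1)

Column 1 of [T]_B is the B-coordinate vector of T(g1).
In standard coordinates T(g1) = A g1 = (2, 1, 1).
Converting to B: (2, 1, 1) = -g1 - 2g2 + g3, so the coordinate vector is (-1, -2, 1).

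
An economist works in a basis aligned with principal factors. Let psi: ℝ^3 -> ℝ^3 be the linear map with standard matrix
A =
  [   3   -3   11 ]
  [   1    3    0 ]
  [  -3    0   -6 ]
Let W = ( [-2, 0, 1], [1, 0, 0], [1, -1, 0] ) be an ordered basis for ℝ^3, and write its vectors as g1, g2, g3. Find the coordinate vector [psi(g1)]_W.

[0, 3, 2]

Column 1 of [psi]_W is the W-coordinate vector of psi(g1).
In standard coordinates psi(g1) = A g1 = [5, -2, 0].
Converting to W: [5, -2, 0] = 0·g1 + 3g2 + 2g3, so the coordinate vector is [0, 3, 2].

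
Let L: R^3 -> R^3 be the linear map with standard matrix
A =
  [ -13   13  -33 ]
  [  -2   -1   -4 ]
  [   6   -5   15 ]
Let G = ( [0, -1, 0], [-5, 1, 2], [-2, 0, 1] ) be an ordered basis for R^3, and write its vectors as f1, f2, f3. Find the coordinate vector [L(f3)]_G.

[1, 1, 1]

Column 3 of [L]_G is the G-coordinate vector of L(f3).
In standard coordinates L(f3) = A f3 = [-7, 0, 3].
Converting to G: [-7, 0, 3] = f1 + f2 + f3, so the coordinate vector is [1, 1, 1].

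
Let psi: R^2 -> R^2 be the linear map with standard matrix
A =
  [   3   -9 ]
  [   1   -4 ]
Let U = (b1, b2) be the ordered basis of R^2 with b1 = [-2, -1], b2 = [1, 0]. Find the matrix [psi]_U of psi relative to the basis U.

[[-2, -1], [-1, 1]]

The j-th column of [psi]_U is [psi(bj)]_U.
psi(b1) = A b1 = [3, 2] = -2b1 - b2, so column 1 is [-2, -1].
Repeating for b2 and assembling the columns gives [[-2, -1], [-1, 1]].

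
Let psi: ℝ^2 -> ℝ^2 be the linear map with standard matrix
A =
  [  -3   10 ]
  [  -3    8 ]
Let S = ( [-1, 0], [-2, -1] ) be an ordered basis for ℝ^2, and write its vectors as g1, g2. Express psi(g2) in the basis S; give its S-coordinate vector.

Compute psi(g2) = A g2 = [-4, -2] in standard coordinates.
Then write this in S-coordinates: solve for y in y_1 g1 + y_2 g2 = [-4, -2].
This gives y = [0, 2], which is column 2 of [psi]_S.

[0, 2]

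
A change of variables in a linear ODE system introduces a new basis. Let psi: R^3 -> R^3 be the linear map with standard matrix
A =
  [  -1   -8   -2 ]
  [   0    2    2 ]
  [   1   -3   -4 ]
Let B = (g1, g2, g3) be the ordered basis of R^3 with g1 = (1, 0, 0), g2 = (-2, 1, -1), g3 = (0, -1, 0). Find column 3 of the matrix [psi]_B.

(2, -3, -1)

Column 3 of [psi]_B is the B-coordinate vector of psi(g3).
In standard coordinates psi(g3) = A g3 = (8, -2, 3).
Converting to B: (8, -2, 3) = 2g1 - 3g2 - g3, so the coordinate vector is (2, -3, -1).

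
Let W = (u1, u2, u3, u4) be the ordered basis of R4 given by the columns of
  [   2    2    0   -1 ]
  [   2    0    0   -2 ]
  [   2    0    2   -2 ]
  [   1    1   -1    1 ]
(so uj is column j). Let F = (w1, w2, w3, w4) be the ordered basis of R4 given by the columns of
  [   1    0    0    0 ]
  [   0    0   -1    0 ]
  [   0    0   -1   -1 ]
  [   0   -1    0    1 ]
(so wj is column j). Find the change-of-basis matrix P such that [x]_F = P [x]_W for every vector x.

[[2, 2, 0, -1], [-1, -1, -1, -1], [-2, 0, 0, 2], [0, 0, -2, 0]]

Take x = uj: its W-coordinates are the j-th standard unit vector, so P e_j — column j of P — equals [uj]_F.
u1 = 2w1 - w2 - 2w3 + 0·w4, giving column 1 = [2, -1, -2, 0]; repeating for each j gives P = [[2, 2, 0, -1], [-1, -1, -1, -1], [-2, 0, 0, 2], [0, 0, -2, 0]].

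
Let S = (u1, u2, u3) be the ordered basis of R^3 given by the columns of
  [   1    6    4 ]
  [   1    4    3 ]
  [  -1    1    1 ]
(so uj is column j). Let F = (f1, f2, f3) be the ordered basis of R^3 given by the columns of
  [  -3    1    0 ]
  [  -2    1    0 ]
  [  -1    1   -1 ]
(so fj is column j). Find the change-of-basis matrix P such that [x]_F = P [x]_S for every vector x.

[[0, -2, -1], [1, 0, 1], [2, 1, 1]]

Take x = uj: its S-coordinates are the j-th standard unit vector, so P e_j — column j of P — equals [uj]_F.
u1 = 0·f1 + f2 + 2f3, giving column 1 = <0, 1, 2>; repeating for each j gives P = [[0, -2, -1], [1, 0, 1], [2, 1, 1]].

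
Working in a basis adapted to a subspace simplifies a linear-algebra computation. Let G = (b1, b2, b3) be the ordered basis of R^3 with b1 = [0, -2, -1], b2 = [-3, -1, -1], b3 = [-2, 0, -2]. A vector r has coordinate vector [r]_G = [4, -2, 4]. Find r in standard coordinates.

[-2, -6, -10]

r = M [r]_G, where M has columns b1, ..., b3.
Carrying out the matrix-vector product, r = [-2, -6, -10].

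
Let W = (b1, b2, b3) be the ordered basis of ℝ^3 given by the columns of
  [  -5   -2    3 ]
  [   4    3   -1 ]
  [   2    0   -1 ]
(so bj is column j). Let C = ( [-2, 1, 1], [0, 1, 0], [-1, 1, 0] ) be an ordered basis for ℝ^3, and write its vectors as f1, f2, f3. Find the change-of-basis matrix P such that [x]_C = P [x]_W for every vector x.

[[2, 0, -1], [1, 1, 1], [1, 2, -1]]

Take x = bj: its W-coordinates are the j-th standard unit vector, so P e_j — column j of P — equals [bj]_C.
b1 = 2f1 + f2 + f3, giving column 1 = [2, 1, 1]; repeating for each j gives P = [[2, 0, -1], [1, 1, 1], [1, 2, -1]].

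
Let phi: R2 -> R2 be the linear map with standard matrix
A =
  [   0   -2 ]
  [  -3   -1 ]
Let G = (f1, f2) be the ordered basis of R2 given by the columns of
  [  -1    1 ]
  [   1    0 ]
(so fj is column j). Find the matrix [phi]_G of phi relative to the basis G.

[[2, -3], [0, -3]]

The j-th column of [phi]_G is [phi(fj)]_G.
phi(f1) = A f1 = [-2, 2] = 2f1 + 0·f2, so column 1 is [2, 0].
Repeating for f2 and assembling the columns gives [[2, -3], [0, -3]].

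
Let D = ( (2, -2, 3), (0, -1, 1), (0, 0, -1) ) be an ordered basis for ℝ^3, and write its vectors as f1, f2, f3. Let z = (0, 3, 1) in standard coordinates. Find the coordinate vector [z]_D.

(0, -3, -4)

We seek scalars with c_1 f1 + ... + c_3 f3 = z; equivalently solve M c = z where the columns of M are f1, ..., f3.
Solving this 3x3 system gives c = (0, -3, -4).
Check: 0·f1 - 3f2 - 4f3 = (0, 3, 1).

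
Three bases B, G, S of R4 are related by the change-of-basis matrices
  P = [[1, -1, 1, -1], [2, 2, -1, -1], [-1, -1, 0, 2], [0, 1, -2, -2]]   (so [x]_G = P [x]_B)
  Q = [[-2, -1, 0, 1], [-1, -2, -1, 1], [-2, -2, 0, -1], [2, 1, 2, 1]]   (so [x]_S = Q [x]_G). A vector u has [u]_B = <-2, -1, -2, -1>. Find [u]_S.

Composing the changes, [u]_S = Q P [u]_B.
Q P = [[-4, 1, -3, 1], [-4, -1, -1, -1], [-6, -3, 2, 6], [2, -1, -1, -1]]; applying this to <-2, -1, -2, -1> gives <12, 12, 5, 0>.

<12, 12, 5, 0>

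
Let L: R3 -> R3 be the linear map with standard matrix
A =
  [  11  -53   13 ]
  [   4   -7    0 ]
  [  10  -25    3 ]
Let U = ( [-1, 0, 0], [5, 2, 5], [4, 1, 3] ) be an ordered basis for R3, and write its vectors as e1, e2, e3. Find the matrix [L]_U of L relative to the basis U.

With P the matrix whose columns are e1, ..., e3, [L]_U = P^(-1) A P.
Column by column: L(e1) = A e1 = [-11, -4, -10]; its U-coordinates [1, -2, 0] give column 1.
Continuing for each basis vector yields [L]_U = [[1, 1, -3], [-2, 3, 3], [0, 0, 3]].

[[1, 1, -3], [-2, 3, 3], [0, 0, 3]]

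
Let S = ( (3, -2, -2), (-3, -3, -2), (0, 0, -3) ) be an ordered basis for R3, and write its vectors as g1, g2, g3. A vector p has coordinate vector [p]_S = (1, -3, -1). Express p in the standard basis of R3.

(12, 7, 7)

The coordinates say p = g1 - 3g2 - g3; adding the scaled basis vectors gives (12, 7, 7).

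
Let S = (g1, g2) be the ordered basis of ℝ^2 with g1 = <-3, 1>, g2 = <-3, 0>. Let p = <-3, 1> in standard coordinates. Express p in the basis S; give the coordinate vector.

<1, 0>

[p]_S is the unique c with M c = p, where M has columns g1, g2.
System: -3c_1 - 3c_2 = -3, c_1 + 0c_2 = 1; solving gives c_1 = 1, c_2 = 0.
Check: g1 + 0·g2 = <-3, 1>.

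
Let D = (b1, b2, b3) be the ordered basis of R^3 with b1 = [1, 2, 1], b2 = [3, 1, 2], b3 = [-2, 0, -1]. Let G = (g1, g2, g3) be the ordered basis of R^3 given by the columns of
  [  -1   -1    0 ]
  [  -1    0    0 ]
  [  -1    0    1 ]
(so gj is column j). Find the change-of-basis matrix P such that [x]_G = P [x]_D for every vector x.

[[-2, -1, 0], [1, -2, 2], [-1, 1, -1]]

Column j of P is [bj]_G, since P maps D-coordinates to G-coordinates.
Expressing b1 in G: b1 = -2g1 + g2 - g3, so column 1 of P is [-2, 1, -1].
Doing the same for each bj gives P = [[-2, -1, 0], [1, -2, 2], [-1, 1, -1]].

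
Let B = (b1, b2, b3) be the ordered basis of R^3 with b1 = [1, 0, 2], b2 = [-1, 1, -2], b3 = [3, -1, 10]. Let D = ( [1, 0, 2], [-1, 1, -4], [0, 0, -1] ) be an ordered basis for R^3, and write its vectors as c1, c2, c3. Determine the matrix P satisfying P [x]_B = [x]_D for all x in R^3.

Let M have columns bj and N have columns cj. Then for every x, N [x]_D = x = M [x]_B, so P = N^(-1) M.
Since det N = -1, N^(-1) has integer entries; multiplying gives P = [[1, 0, 2], [0, 1, -1], [0, -2, -2]].

[[1, 0, 2], [0, 1, -1], [0, -2, -2]]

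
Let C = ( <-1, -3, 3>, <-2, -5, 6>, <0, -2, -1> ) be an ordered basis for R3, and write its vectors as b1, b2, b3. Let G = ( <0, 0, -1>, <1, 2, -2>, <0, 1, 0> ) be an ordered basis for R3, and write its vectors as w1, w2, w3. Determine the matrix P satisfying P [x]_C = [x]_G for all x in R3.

Column j of P is [bj]_G, since P maps C-coordinates to G-coordinates.
Expressing b1 in G: b1 = -w1 - w2 - w3, so column 1 of P is <-1, -1, -1>.
Doing the same for each bj gives P = [[-1, -2, 1], [-1, -2, 0], [-1, -1, -2]].

[[-1, -2, 1], [-1, -2, 0], [-1, -1, -2]]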